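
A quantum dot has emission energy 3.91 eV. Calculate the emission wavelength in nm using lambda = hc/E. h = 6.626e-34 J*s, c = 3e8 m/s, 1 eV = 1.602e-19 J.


Convert energy: E = 3.91 eV = 3.91 * 1.602e-19 = 6.26382e-19 J
lambda = h*c / E = 6.626e-34 * 3e8 / 6.26382e-19
lambda = 3.17346e-07 m = 317.3 nm

317.3


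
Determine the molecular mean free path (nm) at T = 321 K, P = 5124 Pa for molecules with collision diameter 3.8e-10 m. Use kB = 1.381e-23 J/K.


Mean free path: lambda = kB*T / (sqrt(2) * pi * d^2 * P)
lambda = 1.381e-23 * 321 / (sqrt(2) * pi * (3.8e-10)^2 * 5124)
lambda = 1.34852e-06 m
lambda = 1348.52 nm

1348.52


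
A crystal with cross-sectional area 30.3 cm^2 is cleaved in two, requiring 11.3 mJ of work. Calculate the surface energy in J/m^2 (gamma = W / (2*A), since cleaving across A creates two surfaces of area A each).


Convert: A = 30.3 cm^2 = 0.00303 m^2, W = 11.3 mJ = 0.0113 J
Cleaving exposes two faces of area A, so total new surface = 2*A and gamma = W / (2*A)
gamma = 0.0113 / (2 * 0.00303)
gamma = 1.865 J/m^2

1.865


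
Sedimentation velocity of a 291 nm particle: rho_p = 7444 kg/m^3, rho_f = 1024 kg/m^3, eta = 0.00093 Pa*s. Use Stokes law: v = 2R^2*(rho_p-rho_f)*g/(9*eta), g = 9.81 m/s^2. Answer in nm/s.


Radius R = 291/2 nm = 1.455e-07 m
Density difference = 7444 - 1024 = 6420 kg/m^3
v = 2 * R^2 * (rho_p - rho_f) * g / (9 * eta)
v = 2 * (1.455e-07)^2 * 6420 * 9.81 / (9 * 0.00093)
v = 3.18592e-07 m/s = 318.5918 nm/s

318.5918


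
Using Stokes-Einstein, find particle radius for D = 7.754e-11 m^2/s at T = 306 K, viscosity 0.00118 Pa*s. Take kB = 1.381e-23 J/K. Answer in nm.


Stokes-Einstein: R = kB*T / (6*pi*eta*D)
R = 1.381e-23 * 306 / (6 * pi * 0.00118 * 7.754e-11)
R = 2.45023e-09 m = 2.45 nm

2.45


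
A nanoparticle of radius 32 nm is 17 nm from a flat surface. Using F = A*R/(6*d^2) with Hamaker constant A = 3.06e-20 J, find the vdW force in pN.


Convert to SI: R = 32 nm = 3.2e-08 m, d = 17 nm = 1.7e-08 m
F = A * R / (6 * d^2)
F = 3.06e-20 * 3.2e-08 / (6 * (1.7e-08)^2)
F = 5.64706e-13 N = 0.565 pN

0.565


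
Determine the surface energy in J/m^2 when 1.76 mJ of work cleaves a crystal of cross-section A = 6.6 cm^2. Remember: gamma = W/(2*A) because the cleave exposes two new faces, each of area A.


Convert: A = 6.6 cm^2 = 0.00066 m^2, W = 1.76 mJ = 0.00176 J
Cleaving exposes two faces of area A, so total new surface = 2*A and gamma = W / (2*A)
gamma = 0.00176 / (2 * 0.00066)
gamma = 1.333 J/m^2

1.333


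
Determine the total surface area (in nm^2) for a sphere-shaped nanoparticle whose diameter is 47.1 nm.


Radius r = 47.1/2 = 23.55 nm
Surface area SA = 4 * pi * r^2
SA = 4 * pi * (23.55)^2
SA = 6969.34 nm^2

6969.34


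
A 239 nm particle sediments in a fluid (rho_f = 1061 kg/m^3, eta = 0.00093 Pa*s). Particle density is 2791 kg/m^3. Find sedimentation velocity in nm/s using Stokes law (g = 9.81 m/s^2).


Radius R = 239/2 nm = 1.195e-07 m
Density difference = 2791 - 1061 = 1730 kg/m^3
v = 2 * R^2 * (rho_p - rho_f) * g / (9 * eta)
v = 2 * (1.195e-07)^2 * 1730 * 9.81 / (9 * 0.00093)
v = 5.79103e-08 m/s = 57.9103 nm/s

57.9103


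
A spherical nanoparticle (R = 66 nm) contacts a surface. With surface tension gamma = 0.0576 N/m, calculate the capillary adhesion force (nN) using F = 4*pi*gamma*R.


Convert radius: R = 66 nm = 6.6e-08 m
F = 4 * pi * gamma * R
F = 4 * pi * 0.0576 * 6.6e-08
F = 4.77723e-08 N = 47.7723 nN

47.7723


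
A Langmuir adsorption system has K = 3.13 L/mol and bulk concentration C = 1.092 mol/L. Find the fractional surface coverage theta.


Langmuir isotherm: theta = K*C / (1 + K*C)
K*C = 3.13 * 1.092 = 3.41796
theta = 3.41796 / (1 + 3.41796) = 3.41796 / 4.41796
theta = 0.7737

0.7737


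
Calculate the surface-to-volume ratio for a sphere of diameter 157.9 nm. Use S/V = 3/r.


Radius r = 157.9/2 = 78.95 nm
S/V = 3 / r = 3 / 78.95
S/V = 0.038 nm^-1

0.038


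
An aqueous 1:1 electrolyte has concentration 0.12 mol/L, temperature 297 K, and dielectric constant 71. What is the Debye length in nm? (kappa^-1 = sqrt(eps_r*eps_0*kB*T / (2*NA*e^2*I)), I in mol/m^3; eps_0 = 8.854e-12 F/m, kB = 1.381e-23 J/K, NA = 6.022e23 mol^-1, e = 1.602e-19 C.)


Ionic strength I = 0.12 * 1^2 * 1000 = 120 mol/m^3
kappa^-1 = sqrt(71 * 8.854e-12 * 1.381e-23 * 297 / (2 * 6.022e23 * (1.602e-19)^2 * 120))
kappa^-1 = 0.834 nm

0.834


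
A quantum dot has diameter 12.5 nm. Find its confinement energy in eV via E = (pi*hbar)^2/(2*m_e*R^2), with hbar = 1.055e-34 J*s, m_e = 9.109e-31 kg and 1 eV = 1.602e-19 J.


Radius R = 12.5/2 = 6.25 nm = 6.25e-09 m
E = (pi * 1.055e-34)^2 / (2 * 9.109e-31 * (6.25e-09)^2)
E(J) = 1.54363e-21
E = E(J) / 1.602e-19 = 0.0096 eV

0.0096


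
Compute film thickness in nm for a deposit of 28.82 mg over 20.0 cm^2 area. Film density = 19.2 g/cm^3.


Convert: m = 28.82 mg = 2.8820e-05 kg, A = 20.0 cm^2 = 2.0000e-03 m^2, rho = 19.2 g/cm^3 = 19200 kg/m^3
t = m / (A * rho)
t = 2.8820e-05 / (2.0000e-03 * 19200)
t = 7.5052e-07 m = 750.5 nm

750.5


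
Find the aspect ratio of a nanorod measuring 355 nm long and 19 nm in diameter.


Aspect ratio AR = length / diameter
AR = 355 / 19
AR = 18.68

18.68


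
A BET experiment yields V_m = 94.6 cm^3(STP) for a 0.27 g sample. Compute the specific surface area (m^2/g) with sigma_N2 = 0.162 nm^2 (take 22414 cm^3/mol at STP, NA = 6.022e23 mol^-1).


Number of moles in monolayer = V_m / 22414 = 94.6 / 22414 = 0.00422058
Number of molecules = moles * NA = 0.00422058 * 6.022e23
SA = molecules * sigma / mass
SA = (94.6 / 22414) * 6.022e23 * 0.162e-18 / 0.27
SA = 1525.0 m^2/g

1525.0


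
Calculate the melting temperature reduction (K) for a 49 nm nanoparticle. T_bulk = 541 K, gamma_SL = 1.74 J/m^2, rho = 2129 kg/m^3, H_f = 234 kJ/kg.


Radius R = 49/2 = 24.5 nm = 2.45e-08 m
Convert H_f = 234 kJ/kg = 234000 J/kg
dT = 2 * gamma_SL * T_bulk / (rho * H_f * R)
dT = 2 * 1.74 * 541 / (2129 * 234000 * 2.45e-08)
dT = 154.2 K

154.2


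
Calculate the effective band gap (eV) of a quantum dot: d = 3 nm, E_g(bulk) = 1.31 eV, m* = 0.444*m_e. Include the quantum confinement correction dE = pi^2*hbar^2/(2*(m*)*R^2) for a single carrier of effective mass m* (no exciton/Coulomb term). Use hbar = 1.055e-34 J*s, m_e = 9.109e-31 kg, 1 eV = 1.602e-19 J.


Radius R = 3/2 nm = 1.5e-09 m
Confinement energy dE = pi^2 * hbar^2 / (2 * m_eff * m_e * R^2)
dE = pi^2 * (1.055e-34)^2 / (2 * 0.444 * 9.109e-31 * (1.5e-09)^2) J, divided by 1.602e-19 J/eV
dE = 0.3768 eV
Total band gap = E_g(bulk) + dE = 1.31 + 0.3768 = 1.6868 eV

1.6868


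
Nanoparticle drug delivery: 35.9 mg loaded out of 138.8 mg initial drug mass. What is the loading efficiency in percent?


Drug loading efficiency = (drug loaded / drug initial) * 100
DLE = 35.9 / 138.8 * 100
DLE = 0.2586 * 100
DLE = 25.86%

25.86


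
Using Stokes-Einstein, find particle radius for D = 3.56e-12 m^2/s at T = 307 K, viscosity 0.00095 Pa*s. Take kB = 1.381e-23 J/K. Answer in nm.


Stokes-Einstein: R = kB*T / (6*pi*eta*D)
R = 1.381e-23 * 307 / (6 * pi * 0.00095 * 3.56e-12)
R = 6.65055e-08 m = 66.51 nm

66.51


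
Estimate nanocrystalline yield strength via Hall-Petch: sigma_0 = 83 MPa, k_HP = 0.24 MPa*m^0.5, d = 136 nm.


d = 136 nm = 1.36e-07 m
sqrt(d) = 0.0003687818
Hall-Petch contribution = k / sqrt(d) = 0.24 / 0.0003687818 = 650.8 MPa
sigma = sigma_0 + k/sqrt(d) = 83 + 650.8 = 733.8 MPa

733.8


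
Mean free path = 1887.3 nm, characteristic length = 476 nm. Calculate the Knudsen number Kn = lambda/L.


Knudsen number Kn = lambda / L
Kn = 1887.3 / 476
Kn = 3.9649

3.9649


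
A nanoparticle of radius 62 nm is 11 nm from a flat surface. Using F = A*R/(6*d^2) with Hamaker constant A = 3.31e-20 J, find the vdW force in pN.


Convert to SI: R = 62 nm = 6.2e-08 m, d = 11 nm = 1.1e-08 m
F = A * R / (6 * d^2)
F = 3.31e-20 * 6.2e-08 / (6 * (1.1e-08)^2)
F = 2.82672e-12 N = 2.827 pN

2.827


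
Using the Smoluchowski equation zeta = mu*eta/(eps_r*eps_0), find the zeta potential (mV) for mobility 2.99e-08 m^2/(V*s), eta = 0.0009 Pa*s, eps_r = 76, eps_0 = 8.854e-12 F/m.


Smoluchowski equation: zeta = mu * eta / (eps_r * eps_0)
zeta = 2.99e-08 * 0.0009 / (76 * 8.854e-12)
zeta = 0.039991 V = 39.99 mV

39.99


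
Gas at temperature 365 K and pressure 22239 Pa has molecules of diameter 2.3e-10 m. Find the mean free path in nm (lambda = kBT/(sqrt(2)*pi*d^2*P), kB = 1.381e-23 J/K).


Mean free path: lambda = kB*T / (sqrt(2) * pi * d^2 * P)
lambda = 1.381e-23 * 365 / (sqrt(2) * pi * (2.3e-10)^2 * 22239)
lambda = 9.64386e-07 m
lambda = 964.39 nm

964.39


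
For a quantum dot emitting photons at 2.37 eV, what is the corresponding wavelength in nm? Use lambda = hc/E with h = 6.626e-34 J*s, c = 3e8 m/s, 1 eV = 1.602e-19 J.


Convert energy: E = 2.37 eV = 2.37 * 1.602e-19 = 3.79674e-19 J
lambda = h*c / E = 6.626e-34 * 3e8 / 3.79674e-19
lambda = 5.23554e-07 m = 523.6 nm

523.6


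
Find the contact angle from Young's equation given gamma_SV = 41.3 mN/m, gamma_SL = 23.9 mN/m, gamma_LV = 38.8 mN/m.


cos(theta) = (gamma_SV - gamma_SL) / gamma_LV
cos(theta) = (41.3 - 23.9) / 38.8
cos(theta) = 0.448454
theta = arccos(0.448454) = 63.36 degrees

63.36


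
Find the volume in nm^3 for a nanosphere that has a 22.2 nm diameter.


Radius r = 22.2/2 = 11.1 nm
Volume V = (4/3) * pi * r^3
V = (4/3) * pi * (11.1)^3
V = 5728.72 nm^3

5728.72


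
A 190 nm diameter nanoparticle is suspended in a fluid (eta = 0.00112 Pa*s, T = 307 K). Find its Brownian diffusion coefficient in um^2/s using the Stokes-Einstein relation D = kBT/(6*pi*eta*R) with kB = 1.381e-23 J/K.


Radius R = 190/2 = 95 nm = 9.5e-08 m
D = kB*T / (6*pi*eta*R)
D = 1.381e-23 * 307 / (6 * pi * 0.00112 * 9.5e-08)
D = 2.11392e-12 m^2/s = 2.114 um^2/s

2.114


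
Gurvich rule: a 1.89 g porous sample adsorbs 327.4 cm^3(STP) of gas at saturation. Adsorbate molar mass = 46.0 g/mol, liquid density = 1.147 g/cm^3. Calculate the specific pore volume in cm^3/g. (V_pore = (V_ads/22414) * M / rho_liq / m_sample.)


Moles adsorbed n = V_ads / 22414 = 327.4 / 22414 = 1.460694e-02 mol
Liquid volume V_liq = n * M / rho_liq = 1.460694e-02 * 46.0 / 1.147 = 0.58581 cm^3
Specific pore volume V_pore = V_liq / m_sample = 0.58581 / 1.89
V_pore = 0.31 cm^3/g

0.31


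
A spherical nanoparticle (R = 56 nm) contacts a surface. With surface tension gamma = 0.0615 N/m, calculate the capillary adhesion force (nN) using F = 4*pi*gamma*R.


Convert radius: R = 56 nm = 5.6e-08 m
F = 4 * pi * gamma * R
F = 4 * pi * 0.0615 * 5.6e-08
F = 4.32786e-08 N = 43.2786 nN

43.2786


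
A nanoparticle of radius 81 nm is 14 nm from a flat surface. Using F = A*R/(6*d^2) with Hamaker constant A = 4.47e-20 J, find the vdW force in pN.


Convert to SI: R = 81 nm = 8.1e-08 m, d = 14 nm = 1.4e-08 m
F = A * R / (6 * d^2)
F = 4.47e-20 * 8.1e-08 / (6 * (1.4e-08)^2)
F = 3.07883e-12 N = 3.079 pN

3.079


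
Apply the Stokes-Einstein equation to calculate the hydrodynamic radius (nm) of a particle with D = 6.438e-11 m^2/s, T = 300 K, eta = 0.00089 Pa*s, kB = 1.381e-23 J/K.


Stokes-Einstein: R = kB*T / (6*pi*eta*D)
R = 1.381e-23 * 300 / (6 * pi * 0.00089 * 6.438e-11)
R = 3.83595e-09 m = 3.84 nm

3.84


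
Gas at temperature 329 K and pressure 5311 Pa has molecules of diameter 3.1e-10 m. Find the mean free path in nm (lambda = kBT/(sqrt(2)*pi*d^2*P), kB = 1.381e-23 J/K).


Mean free path: lambda = kB*T / (sqrt(2) * pi * d^2 * P)
lambda = 1.381e-23 * 329 / (sqrt(2) * pi * (3.1e-10)^2 * 5311)
lambda = 2.00366e-06 m
lambda = 2003.66 nm

2003.66


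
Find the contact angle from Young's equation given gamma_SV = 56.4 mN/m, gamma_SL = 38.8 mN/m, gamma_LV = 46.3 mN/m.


cos(theta) = (gamma_SV - gamma_SL) / gamma_LV
cos(theta) = (56.4 - 38.8) / 46.3
cos(theta) = 0.38013
theta = arccos(0.38013) = 67.66 degrees

67.66


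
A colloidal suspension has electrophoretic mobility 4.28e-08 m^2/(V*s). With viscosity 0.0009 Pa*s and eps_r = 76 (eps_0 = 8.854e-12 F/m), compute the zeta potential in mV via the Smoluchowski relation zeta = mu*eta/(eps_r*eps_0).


Smoluchowski equation: zeta = mu * eta / (eps_r * eps_0)
zeta = 4.28e-08 * 0.0009 / (76 * 8.854e-12)
zeta = 0.057244 V = 57.24 mV

57.24


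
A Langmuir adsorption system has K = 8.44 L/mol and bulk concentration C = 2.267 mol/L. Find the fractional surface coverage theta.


Langmuir isotherm: theta = K*C / (1 + K*C)
K*C = 8.44 * 2.267 = 19.13348
theta = 19.13348 / (1 + 19.13348) = 19.13348 / 20.13348
theta = 0.9503

0.9503


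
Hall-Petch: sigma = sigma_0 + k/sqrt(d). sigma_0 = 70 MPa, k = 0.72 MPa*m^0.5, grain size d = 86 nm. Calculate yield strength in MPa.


d = 86 nm = 8.6e-08 m
sqrt(d) = 0.0002932576
Hall-Petch contribution = k / sqrt(d) = 0.72 / 0.0002932576 = 2455.2 MPa
sigma = sigma_0 + k/sqrt(d) = 70 + 2455.2 = 2525.2 MPa

2525.2


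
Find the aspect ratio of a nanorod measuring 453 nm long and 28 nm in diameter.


Aspect ratio AR = length / diameter
AR = 453 / 28
AR = 16.18

16.18


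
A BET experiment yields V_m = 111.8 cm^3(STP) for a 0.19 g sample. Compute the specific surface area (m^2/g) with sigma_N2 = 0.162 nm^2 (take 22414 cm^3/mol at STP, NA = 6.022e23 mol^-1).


Number of moles in monolayer = V_m / 22414 = 111.8 / 22414 = 0.00498795
Number of molecules = moles * NA = 0.00498795 * 6.022e23
SA = molecules * sigma / mass
SA = (111.8 / 22414) * 6.022e23 * 0.162e-18 / 0.19
SA = 2561.1 m^2/g

2561.1


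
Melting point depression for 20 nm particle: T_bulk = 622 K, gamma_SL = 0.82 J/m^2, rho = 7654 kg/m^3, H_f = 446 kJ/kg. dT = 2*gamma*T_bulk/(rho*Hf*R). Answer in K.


Radius R = 20/2 = 10 nm = 1e-08 m
Convert H_f = 446 kJ/kg = 446000 J/kg
dT = 2 * gamma_SL * T_bulk / (rho * H_f * R)
dT = 2 * 0.82 * 622 / (7654 * 446000 * 1e-08)
dT = 29.9 K

29.9


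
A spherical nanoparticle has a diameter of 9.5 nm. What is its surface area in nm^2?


Radius r = 9.5/2 = 4.75 nm
Surface area SA = 4 * pi * r^2
SA = 4 * pi * (4.75)^2
SA = 283.53 nm^2

283.53


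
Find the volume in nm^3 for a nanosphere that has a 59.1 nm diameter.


Radius r = 59.1/2 = 29.55 nm
Volume V = (4/3) * pi * r^3
V = (4/3) * pi * (29.55)^3
V = 108083.91 nm^3

108083.91


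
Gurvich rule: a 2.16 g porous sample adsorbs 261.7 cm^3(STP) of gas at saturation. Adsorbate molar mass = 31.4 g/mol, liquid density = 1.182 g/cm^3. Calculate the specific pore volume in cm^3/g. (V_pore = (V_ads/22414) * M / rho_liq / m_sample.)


Moles adsorbed n = V_ads / 22414 = 261.7 / 22414 = 1.167574e-02 mol
Liquid volume V_liq = n * M / rho_liq = 1.167574e-02 * 31.4 / 1.182 = 0.31017 cm^3
Specific pore volume V_pore = V_liq / m_sample = 0.31017 / 2.16
V_pore = 0.1436 cm^3/g

0.1436


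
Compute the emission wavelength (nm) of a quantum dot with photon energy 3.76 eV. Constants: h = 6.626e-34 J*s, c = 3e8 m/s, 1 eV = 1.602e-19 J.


Convert energy: E = 3.76 eV = 3.76 * 1.602e-19 = 6.02352e-19 J
lambda = h*c / E = 6.626e-34 * 3e8 / 6.02352e-19
lambda = 3.30006e-07 m = 330.0 nm

330.0


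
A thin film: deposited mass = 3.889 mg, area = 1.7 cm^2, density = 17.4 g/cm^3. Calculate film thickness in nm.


Convert: m = 3.889 mg = 3.8890e-06 kg, A = 1.7 cm^2 = 1.7000e-04 m^2, rho = 17.4 g/cm^3 = 17400 kg/m^3
t = m / (A * rho)
t = 3.8890e-06 / (1.7000e-04 * 17400)
t = 1.3147e-06 m = 1314.7 nm

1314.7


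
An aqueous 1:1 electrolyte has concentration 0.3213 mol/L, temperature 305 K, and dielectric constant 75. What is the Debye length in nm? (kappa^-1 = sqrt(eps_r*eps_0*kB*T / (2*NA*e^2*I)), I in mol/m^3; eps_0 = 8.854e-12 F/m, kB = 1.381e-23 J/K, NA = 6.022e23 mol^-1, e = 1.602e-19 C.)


Ionic strength I = 0.3213 * 1^2 * 1000 = 321.3 mol/m^3
kappa^-1 = sqrt(75 * 8.854e-12 * 1.381e-23 * 305 / (2 * 6.022e23 * (1.602e-19)^2 * 321.3))
kappa^-1 = 0.531 nm

0.531


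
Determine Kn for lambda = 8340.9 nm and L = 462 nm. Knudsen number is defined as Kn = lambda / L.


Knudsen number Kn = lambda / L
Kn = 8340.9 / 462
Kn = 18.0539

18.0539


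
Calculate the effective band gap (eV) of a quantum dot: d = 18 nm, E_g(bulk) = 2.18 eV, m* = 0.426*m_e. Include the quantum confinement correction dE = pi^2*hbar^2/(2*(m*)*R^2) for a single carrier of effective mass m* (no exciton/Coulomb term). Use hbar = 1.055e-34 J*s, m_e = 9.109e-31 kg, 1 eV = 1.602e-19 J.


Radius R = 18/2 nm = 9e-09 m
Confinement energy dE = pi^2 * hbar^2 / (2 * m_eff * m_e * R^2)
dE = pi^2 * (1.055e-34)^2 / (2 * 0.426 * 9.109e-31 * (9e-09)^2) J, divided by 1.602e-19 J/eV
dE = 0.0109 eV
Total band gap = E_g(bulk) + dE = 2.18 + 0.0109 = 2.1909 eV

2.1909


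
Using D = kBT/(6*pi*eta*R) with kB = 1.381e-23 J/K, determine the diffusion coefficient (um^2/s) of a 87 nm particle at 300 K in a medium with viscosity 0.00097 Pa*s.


Radius R = 87/2 = 43.5 nm = 4.35e-08 m
D = kB*T / (6*pi*eta*R)
D = 1.381e-23 * 300 / (6 * pi * 0.00097 * 4.35e-08)
D = 5.20898e-12 m^2/s = 5.209 um^2/s

5.209


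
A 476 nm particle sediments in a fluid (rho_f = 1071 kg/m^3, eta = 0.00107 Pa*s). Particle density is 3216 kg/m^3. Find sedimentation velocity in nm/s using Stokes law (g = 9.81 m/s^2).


Radius R = 476/2 nm = 2.38e-07 m
Density difference = 3216 - 1071 = 2145 kg/m^3
v = 2 * R^2 * (rho_p - rho_f) * g / (9 * eta)
v = 2 * (2.38e-07)^2 * 2145 * 9.81 / (9 * 0.00107)
v = 2.47545e-07 m/s = 247.5449 nm/s

247.5449


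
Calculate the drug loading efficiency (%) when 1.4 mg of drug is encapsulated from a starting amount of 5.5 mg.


Drug loading efficiency = (drug loaded / drug initial) * 100
DLE = 1.4 / 5.5 * 100
DLE = 0.2545 * 100
DLE = 25.45%

25.45


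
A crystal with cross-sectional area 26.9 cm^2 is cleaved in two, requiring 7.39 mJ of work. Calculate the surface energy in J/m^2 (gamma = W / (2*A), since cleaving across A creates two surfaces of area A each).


Convert: A = 26.9 cm^2 = 0.00269 m^2, W = 7.39 mJ = 0.00739 J
Cleaving exposes two faces of area A, so total new surface = 2*A and gamma = W / (2*A)
gamma = 0.00739 / (2 * 0.00269)
gamma = 1.374 J/m^2

1.374


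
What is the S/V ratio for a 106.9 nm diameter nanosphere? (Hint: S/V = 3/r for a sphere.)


Radius r = 106.9/2 = 53.45 nm
S/V = 3 / r = 3 / 53.45
S/V = 0.0561 nm^-1

0.0561


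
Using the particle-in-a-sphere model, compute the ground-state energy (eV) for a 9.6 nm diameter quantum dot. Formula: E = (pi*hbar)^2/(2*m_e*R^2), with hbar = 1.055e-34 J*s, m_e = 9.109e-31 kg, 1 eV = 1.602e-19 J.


Radius R = 9.6/2 = 4.8 nm = 4.8e-09 m
E = (pi * 1.055e-34)^2 / (2 * 9.109e-31 * (4.8e-09)^2)
E(J) = 2.61711e-21
E = E(J) / 1.602e-19 = 0.0163 eV

0.0163


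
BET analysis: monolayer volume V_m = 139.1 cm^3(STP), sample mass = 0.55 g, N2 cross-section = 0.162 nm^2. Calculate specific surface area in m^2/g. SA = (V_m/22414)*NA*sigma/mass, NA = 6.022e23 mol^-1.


Number of moles in monolayer = V_m / 22414 = 139.1 / 22414 = 0.00620594
Number of molecules = moles * NA = 0.00620594 * 6.022e23
SA = molecules * sigma / mass
SA = (139.1 / 22414) * 6.022e23 * 0.162e-18 / 0.55
SA = 1100.8 m^2/g

1100.8


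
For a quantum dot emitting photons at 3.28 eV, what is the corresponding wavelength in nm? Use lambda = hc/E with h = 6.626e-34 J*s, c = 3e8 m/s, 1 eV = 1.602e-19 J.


Convert energy: E = 3.28 eV = 3.28 * 1.602e-19 = 5.25456e-19 J
lambda = h*c / E = 6.626e-34 * 3e8 / 5.25456e-19
lambda = 3.783e-07 m = 378.3 nm

378.3


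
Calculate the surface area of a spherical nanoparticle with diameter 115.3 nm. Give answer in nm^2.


Radius r = 115.3/2 = 57.65 nm
Surface area SA = 4 * pi * r^2
SA = 4 * pi * (57.65)^2
SA = 41764.62 nm^2

41764.62


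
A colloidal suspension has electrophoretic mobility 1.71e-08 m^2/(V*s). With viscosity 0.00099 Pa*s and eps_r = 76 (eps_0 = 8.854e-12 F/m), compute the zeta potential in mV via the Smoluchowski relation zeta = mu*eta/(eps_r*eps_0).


Smoluchowski equation: zeta = mu * eta / (eps_r * eps_0)
zeta = 1.71e-08 * 0.00099 / (76 * 8.854e-12)
zeta = 0.025158 V = 25.16 mV

25.16


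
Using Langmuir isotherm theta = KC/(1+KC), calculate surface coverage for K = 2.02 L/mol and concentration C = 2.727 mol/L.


Langmuir isotherm: theta = K*C / (1 + K*C)
K*C = 2.02 * 2.727 = 5.50854
theta = 5.50854 / (1 + 5.50854) = 5.50854 / 6.50854
theta = 0.8464

0.8464


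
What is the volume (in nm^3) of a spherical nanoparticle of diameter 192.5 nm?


Radius r = 192.5/2 = 96.25 nm
Volume V = (4/3) * pi * r^3
V = (4/3) * pi * (96.25)^3
V = 3735001.87 nm^3

3735001.87


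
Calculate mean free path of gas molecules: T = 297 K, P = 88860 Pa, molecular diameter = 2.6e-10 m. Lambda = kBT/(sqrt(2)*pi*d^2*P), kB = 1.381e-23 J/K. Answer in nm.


Mean free path: lambda = kB*T / (sqrt(2) * pi * d^2 * P)
lambda = 1.381e-23 * 297 / (sqrt(2) * pi * (2.6e-10)^2 * 88860)
lambda = 1.53685e-07 m
lambda = 153.69 nm

153.69


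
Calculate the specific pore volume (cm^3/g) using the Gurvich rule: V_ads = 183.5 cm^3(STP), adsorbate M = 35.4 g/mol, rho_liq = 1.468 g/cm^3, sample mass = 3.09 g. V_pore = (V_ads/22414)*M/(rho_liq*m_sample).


Moles adsorbed n = V_ads / 22414 = 183.5 / 22414 = 8.186848e-03 mol
Liquid volume V_liq = n * M / rho_liq = 8.186848e-03 * 35.4 / 1.468 = 0.19742 cm^3
Specific pore volume V_pore = V_liq / m_sample = 0.19742 / 3.09
V_pore = 0.0639 cm^3/g

0.0639


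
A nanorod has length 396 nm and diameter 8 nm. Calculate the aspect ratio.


Aspect ratio AR = length / diameter
AR = 396 / 8
AR = 49.5

49.5


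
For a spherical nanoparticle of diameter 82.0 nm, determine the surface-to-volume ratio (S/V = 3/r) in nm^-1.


Radius r = 82.0/2 = 41 nm
S/V = 3 / r = 3 / 41
S/V = 0.0732 nm^-1

0.0732


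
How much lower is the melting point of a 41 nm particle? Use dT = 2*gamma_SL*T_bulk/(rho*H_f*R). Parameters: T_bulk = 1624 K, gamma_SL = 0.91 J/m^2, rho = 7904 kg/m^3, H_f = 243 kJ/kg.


Radius R = 41/2 = 20.5 nm = 2.05e-08 m
Convert H_f = 243 kJ/kg = 243000 J/kg
dT = 2 * gamma_SL * T_bulk / (rho * H_f * R)
dT = 2 * 0.91 * 1624 / (7904 * 243000 * 2.05e-08)
dT = 75.1 K

75.1


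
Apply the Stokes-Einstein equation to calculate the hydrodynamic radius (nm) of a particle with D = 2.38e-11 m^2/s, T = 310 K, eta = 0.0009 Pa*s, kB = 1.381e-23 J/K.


Stokes-Einstein: R = kB*T / (6*pi*eta*D)
R = 1.381e-23 * 310 / (6 * pi * 0.0009 * 2.38e-11)
R = 1.06031e-08 m = 10.6 nm

10.6


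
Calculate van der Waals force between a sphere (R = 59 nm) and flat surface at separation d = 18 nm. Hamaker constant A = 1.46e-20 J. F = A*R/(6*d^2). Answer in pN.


Convert to SI: R = 59 nm = 5.9e-08 m, d = 18 nm = 1.8e-08 m
F = A * R / (6 * d^2)
F = 1.46e-20 * 5.9e-08 / (6 * (1.8e-08)^2)
F = 4.43107e-13 N = 0.443 pN

0.443


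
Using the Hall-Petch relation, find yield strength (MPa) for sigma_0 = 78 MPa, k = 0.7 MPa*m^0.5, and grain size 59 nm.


d = 59 nm = 5.9e-08 m
sqrt(d) = 0.0002428992
Hall-Petch contribution = k / sqrt(d) = 0.7 / 0.0002428992 = 2881.9 MPa
sigma = sigma_0 + k/sqrt(d) = 78 + 2881.9 = 2959.9 MPa

2959.9


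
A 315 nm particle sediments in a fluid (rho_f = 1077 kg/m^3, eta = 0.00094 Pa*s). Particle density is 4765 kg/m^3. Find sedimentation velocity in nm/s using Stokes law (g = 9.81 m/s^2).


Radius R = 315/2 nm = 1.575e-07 m
Density difference = 4765 - 1077 = 3688 kg/m^3
v = 2 * R^2 * (rho_p - rho_f) * g / (9 * eta)
v = 2 * (1.575e-07)^2 * 3688 * 9.81 / (9 * 0.00094)
v = 2.12168e-07 m/s = 212.1684 nm/s

212.1684


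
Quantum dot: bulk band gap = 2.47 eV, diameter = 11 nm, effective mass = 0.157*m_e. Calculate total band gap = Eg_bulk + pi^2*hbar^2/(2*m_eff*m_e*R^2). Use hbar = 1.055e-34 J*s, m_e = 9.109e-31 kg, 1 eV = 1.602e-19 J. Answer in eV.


Radius R = 11/2 nm = 5.5e-09 m
Confinement energy dE = pi^2 * hbar^2 / (2 * m_eff * m_e * R^2)
dE = pi^2 * (1.055e-34)^2 / (2 * 0.157 * 9.109e-31 * (5.5e-09)^2) J, divided by 1.602e-19 J/eV
dE = 0.0793 eV
Total band gap = E_g(bulk) + dE = 2.47 + 0.0793 = 2.5493 eV

2.5493


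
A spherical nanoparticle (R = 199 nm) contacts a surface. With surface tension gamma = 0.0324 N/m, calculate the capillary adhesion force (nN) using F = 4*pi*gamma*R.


Convert radius: R = 199 nm = 1.99e-07 m
F = 4 * pi * gamma * R
F = 4 * pi * 0.0324 * 1.99e-07
F = 8.10229e-08 N = 81.0229 nN

81.0229


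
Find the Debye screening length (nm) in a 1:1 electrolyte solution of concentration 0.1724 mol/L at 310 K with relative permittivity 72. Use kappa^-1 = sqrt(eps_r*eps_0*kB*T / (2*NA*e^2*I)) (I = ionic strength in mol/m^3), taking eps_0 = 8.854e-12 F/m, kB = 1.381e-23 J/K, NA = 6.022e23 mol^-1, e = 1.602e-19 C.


Ionic strength I = 0.1724 * 1^2 * 1000 = 172.4 mol/m^3
kappa^-1 = sqrt(72 * 8.854e-12 * 1.381e-23 * 310 / (2 * 6.022e23 * (1.602e-19)^2 * 172.4))
kappa^-1 = 0.716 nm

0.716


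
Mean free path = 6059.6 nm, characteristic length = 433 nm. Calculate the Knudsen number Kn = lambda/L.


Knudsen number Kn = lambda / L
Kn = 6059.6 / 433
Kn = 13.9945

13.9945


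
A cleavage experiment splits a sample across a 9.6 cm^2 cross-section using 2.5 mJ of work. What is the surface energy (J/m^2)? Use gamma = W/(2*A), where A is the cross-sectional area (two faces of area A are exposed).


Convert: A = 9.6 cm^2 = 0.00096 m^2, W = 2.5 mJ = 0.0025 J
Cleaving exposes two faces of area A, so total new surface = 2*A and gamma = W / (2*A)
gamma = 0.0025 / (2 * 0.00096)
gamma = 1.302 J/m^2

1.302


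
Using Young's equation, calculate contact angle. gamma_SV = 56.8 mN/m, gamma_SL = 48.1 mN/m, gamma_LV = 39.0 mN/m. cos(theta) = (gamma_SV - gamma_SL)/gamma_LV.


cos(theta) = (gamma_SV - gamma_SL) / gamma_LV
cos(theta) = (56.8 - 48.1) / 39.0
cos(theta) = 0.223077
theta = arccos(0.223077) = 77.11 degrees

77.11


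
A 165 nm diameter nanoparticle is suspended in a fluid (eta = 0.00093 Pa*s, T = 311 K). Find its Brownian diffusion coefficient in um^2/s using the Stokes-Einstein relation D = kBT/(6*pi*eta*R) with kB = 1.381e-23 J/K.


Radius R = 165/2 = 82.5 nm = 8.25e-08 m
D = kB*T / (6*pi*eta*R)
D = 1.381e-23 * 311 / (6 * pi * 0.00093 * 8.25e-08)
D = 2.96972e-12 m^2/s = 2.97 um^2/s

2.97


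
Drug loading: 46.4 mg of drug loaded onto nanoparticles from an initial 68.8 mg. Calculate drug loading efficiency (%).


Drug loading efficiency = (drug loaded / drug initial) * 100
DLE = 46.4 / 68.8 * 100
DLE = 0.6744 * 100
DLE = 67.44%

67.44


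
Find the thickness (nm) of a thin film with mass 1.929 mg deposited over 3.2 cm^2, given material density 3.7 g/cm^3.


Convert: m = 1.929 mg = 1.9290e-06 kg, A = 3.2 cm^2 = 3.2000e-04 m^2, rho = 3.7 g/cm^3 = 3700 kg/m^3
t = m / (A * rho)
t = 1.9290e-06 / (3.2000e-04 * 3700)
t = 1.6292e-06 m = 1629.2 nm

1629.2


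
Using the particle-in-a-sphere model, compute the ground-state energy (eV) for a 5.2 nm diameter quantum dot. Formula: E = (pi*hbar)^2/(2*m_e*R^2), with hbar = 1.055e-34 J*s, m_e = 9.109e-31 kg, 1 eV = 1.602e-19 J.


Radius R = 5.2/2 = 2.6 nm = 2.6e-09 m
E = (pi * 1.055e-34)^2 / (2 * 9.109e-31 * (2.6e-09)^2)
E(J) = 8.91984e-21
E = E(J) / 1.602e-19 = 0.0557 eV

0.0557


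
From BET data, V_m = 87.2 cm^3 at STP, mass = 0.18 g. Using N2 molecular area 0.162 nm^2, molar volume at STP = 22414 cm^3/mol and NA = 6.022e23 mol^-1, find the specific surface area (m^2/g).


Number of moles in monolayer = V_m / 22414 = 87.2 / 22414 = 0.00389043
Number of molecules = moles * NA = 0.00389043 * 6.022e23
SA = molecules * sigma / mass
SA = (87.2 / 22414) * 6.022e23 * 0.162e-18 / 0.18
SA = 2108.5 m^2/g

2108.5


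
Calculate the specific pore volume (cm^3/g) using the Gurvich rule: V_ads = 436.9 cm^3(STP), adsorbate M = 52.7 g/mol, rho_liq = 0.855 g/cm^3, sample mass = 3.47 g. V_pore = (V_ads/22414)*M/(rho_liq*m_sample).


Moles adsorbed n = V_ads / 22414 = 436.9 / 22414 = 1.949228e-02 mol
Liquid volume V_liq = n * M / rho_liq = 1.949228e-02 * 52.7 / 0.855 = 1.20145 cm^3
Specific pore volume V_pore = V_liq / m_sample = 1.20145 / 3.47
V_pore = 0.3462 cm^3/g

0.3462


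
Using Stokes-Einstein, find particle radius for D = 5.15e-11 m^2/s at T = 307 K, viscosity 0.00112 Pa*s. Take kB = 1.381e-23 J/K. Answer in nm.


Stokes-Einstein: R = kB*T / (6*pi*eta*D)
R = 1.381e-23 * 307 / (6 * pi * 0.00112 * 5.15e-11)
R = 3.89947e-09 m = 3.9 nm

3.9


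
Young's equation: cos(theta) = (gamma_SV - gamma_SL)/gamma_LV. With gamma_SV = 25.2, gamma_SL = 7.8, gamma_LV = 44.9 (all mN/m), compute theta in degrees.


cos(theta) = (gamma_SV - gamma_SL) / gamma_LV
cos(theta) = (25.2 - 7.8) / 44.9
cos(theta) = 0.387528
theta = arccos(0.387528) = 67.2 degrees

67.2


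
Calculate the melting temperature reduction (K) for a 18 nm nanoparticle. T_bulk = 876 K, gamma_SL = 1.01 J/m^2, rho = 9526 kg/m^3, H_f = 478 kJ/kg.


Radius R = 18/2 = 9 nm = 9e-09 m
Convert H_f = 478 kJ/kg = 478000 J/kg
dT = 2 * gamma_SL * T_bulk / (rho * H_f * R)
dT = 2 * 1.01 * 876 / (9526 * 478000 * 9e-09)
dT = 43.2 K

43.2


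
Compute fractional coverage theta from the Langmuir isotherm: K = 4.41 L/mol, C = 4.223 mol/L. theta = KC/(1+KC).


Langmuir isotherm: theta = K*C / (1 + K*C)
K*C = 4.41 * 4.223 = 18.62343
theta = 18.62343 / (1 + 18.62343) = 18.62343 / 19.62343
theta = 0.949

0.949


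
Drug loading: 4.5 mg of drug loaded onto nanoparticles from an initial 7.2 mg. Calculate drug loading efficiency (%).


Drug loading efficiency = (drug loaded / drug initial) * 100
DLE = 4.5 / 7.2 * 100
DLE = 0.625 * 100
DLE = 62.5%

62.5


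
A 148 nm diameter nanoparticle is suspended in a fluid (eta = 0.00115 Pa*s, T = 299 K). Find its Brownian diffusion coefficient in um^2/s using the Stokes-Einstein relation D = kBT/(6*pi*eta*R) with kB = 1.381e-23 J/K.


Radius R = 148/2 = 74 nm = 7.4e-08 m
D = kB*T / (6*pi*eta*R)
D = 1.381e-23 * 299 / (6 * pi * 0.00115 * 7.4e-08)
D = 2.57415e-12 m^2/s = 2.574 um^2/s

2.574


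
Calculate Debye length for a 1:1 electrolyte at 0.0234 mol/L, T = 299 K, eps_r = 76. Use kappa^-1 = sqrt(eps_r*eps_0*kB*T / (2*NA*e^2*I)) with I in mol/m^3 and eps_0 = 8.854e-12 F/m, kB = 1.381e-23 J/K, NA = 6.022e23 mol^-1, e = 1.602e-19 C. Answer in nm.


Ionic strength I = 0.0234 * 1^2 * 1000 = 23.4 mol/m^3
kappa^-1 = sqrt(76 * 8.854e-12 * 1.381e-23 * 299 / (2 * 6.022e23 * (1.602e-19)^2 * 23.4))
kappa^-1 = 1.96 nm

1.96


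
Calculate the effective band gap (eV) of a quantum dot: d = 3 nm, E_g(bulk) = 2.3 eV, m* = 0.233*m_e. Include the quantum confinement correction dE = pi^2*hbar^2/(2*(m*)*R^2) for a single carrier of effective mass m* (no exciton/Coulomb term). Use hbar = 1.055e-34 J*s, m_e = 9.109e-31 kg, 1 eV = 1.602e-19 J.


Radius R = 3/2 nm = 1.5e-09 m
Confinement energy dE = pi^2 * hbar^2 / (2 * m_eff * m_e * R^2)
dE = pi^2 * (1.055e-34)^2 / (2 * 0.233 * 9.109e-31 * (1.5e-09)^2) J, divided by 1.602e-19 J/eV
dE = 0.718 eV
Total band gap = E_g(bulk) + dE = 2.3 + 0.718 = 3.018 eV

3.018


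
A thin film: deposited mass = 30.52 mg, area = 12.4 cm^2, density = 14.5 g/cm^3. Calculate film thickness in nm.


Convert: m = 30.52 mg = 3.0520e-05 kg, A = 12.4 cm^2 = 1.2400e-03 m^2, rho = 14.5 g/cm^3 = 14500 kg/m^3
t = m / (A * rho)
t = 3.0520e-05 / (1.2400e-03 * 14500)
t = 1.6974e-06 m = 1697.4 nm

1697.4


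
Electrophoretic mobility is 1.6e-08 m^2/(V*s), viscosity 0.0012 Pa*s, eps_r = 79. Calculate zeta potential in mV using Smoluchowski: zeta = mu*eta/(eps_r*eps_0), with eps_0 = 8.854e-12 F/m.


Smoluchowski equation: zeta = mu * eta / (eps_r * eps_0)
zeta = 1.6e-08 * 0.0012 / (79 * 8.854e-12)
zeta = 0.02745 V = 27.45 mV

27.45


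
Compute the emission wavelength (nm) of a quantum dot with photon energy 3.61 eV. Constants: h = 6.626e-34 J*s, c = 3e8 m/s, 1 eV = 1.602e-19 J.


Convert energy: E = 3.61 eV = 3.61 * 1.602e-19 = 5.78322e-19 J
lambda = h*c / E = 6.626e-34 * 3e8 / 5.78322e-19
lambda = 3.43719e-07 m = 343.7 nm

343.7


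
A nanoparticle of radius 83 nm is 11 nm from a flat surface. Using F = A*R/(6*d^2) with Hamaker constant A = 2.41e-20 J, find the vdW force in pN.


Convert to SI: R = 83 nm = 8.3e-08 m, d = 11 nm = 1.1e-08 m
F = A * R / (6 * d^2)
F = 2.41e-20 * 8.3e-08 / (6 * (1.1e-08)^2)
F = 2.75523e-12 N = 2.755 pN

2.755


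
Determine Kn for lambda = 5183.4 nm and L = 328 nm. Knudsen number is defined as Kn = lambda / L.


Knudsen number Kn = lambda / L
Kn = 5183.4 / 328
Kn = 15.803

15.803


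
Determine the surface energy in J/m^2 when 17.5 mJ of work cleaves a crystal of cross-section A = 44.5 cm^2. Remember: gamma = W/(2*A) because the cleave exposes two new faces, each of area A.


Convert: A = 44.5 cm^2 = 0.00445 m^2, W = 17.5 mJ = 0.0175 J
Cleaving exposes two faces of area A, so total new surface = 2*A and gamma = W / (2*A)
gamma = 0.0175 / (2 * 0.00445)
gamma = 1.966 J/m^2

1.966


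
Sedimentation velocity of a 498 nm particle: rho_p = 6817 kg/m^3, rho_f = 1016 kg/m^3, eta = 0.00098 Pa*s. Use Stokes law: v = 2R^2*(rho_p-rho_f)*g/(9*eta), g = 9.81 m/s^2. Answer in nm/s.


Radius R = 498/2 nm = 2.49e-07 m
Density difference = 6817 - 1016 = 5801 kg/m^3
v = 2 * R^2 * (rho_p - rho_f) * g / (9 * eta)
v = 2 * (2.49e-07)^2 * 5801 * 9.81 / (9 * 0.00098)
v = 8.00077e-07 m/s = 800.0774 nm/s

800.0774


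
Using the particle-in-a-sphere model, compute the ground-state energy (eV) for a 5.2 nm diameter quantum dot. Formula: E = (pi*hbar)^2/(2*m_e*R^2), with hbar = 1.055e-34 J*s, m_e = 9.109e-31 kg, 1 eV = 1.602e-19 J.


Radius R = 5.2/2 = 2.6 nm = 2.6e-09 m
E = (pi * 1.055e-34)^2 / (2 * 9.109e-31 * (2.6e-09)^2)
E(J) = 8.91984e-21
E = E(J) / 1.602e-19 = 0.0557 eV

0.0557


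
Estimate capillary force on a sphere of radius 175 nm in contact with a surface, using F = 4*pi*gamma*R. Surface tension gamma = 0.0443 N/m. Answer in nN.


Convert radius: R = 175 nm = 1.75e-07 m
F = 4 * pi * gamma * R
F = 4 * pi * 0.0443 * 1.75e-07
F = 9.74208e-08 N = 97.4208 nN

97.4208


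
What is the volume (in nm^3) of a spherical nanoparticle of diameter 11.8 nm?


Radius r = 11.8/2 = 5.9 nm
Volume V = (4/3) * pi * r^3
V = (4/3) * pi * (5.9)^3
V = 860.29 nm^3

860.29


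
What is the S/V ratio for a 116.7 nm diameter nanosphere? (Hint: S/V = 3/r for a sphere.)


Radius r = 116.7/2 = 58.35 nm
S/V = 3 / r = 3 / 58.35
S/V = 0.0514 nm^-1

0.0514


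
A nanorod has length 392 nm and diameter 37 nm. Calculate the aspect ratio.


Aspect ratio AR = length / diameter
AR = 392 / 37
AR = 10.59

10.59


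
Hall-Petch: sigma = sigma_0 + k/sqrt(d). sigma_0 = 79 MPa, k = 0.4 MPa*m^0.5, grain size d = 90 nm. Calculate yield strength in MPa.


d = 90 nm = 9e-08 m
sqrt(d) = 0.0003
Hall-Petch contribution = k / sqrt(d) = 0.4 / 0.0003 = 1333.3 MPa
sigma = sigma_0 + k/sqrt(d) = 79 + 1333.3 = 1412.3 MPa

1412.3


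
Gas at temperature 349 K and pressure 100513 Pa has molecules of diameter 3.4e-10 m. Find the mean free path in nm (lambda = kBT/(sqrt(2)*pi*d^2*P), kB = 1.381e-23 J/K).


Mean free path: lambda = kB*T / (sqrt(2) * pi * d^2 * P)
lambda = 1.381e-23 * 349 / (sqrt(2) * pi * (3.4e-10)^2 * 100513)
lambda = 9.33629e-08 m
lambda = 93.36 nm

93.36


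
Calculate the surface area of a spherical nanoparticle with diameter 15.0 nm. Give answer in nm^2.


Radius r = 15.0/2 = 7.5 nm
Surface area SA = 4 * pi * r^2
SA = 4 * pi * (7.5)^2
SA = 706.86 nm^2

706.86


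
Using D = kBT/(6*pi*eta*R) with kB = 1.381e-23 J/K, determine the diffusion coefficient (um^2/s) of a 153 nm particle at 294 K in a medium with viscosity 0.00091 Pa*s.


Radius R = 153/2 = 76.5 nm = 7.65e-08 m
D = kB*T / (6*pi*eta*R)
D = 1.381e-23 * 294 / (6 * pi * 0.00091 * 7.65e-08)
D = 3.09412e-12 m^2/s = 3.094 um^2/s

3.094


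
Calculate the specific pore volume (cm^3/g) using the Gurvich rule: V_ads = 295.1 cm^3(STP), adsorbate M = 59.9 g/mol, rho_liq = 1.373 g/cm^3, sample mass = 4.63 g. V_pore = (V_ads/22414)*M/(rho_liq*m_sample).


Moles adsorbed n = V_ads / 22414 = 295.1 / 22414 = 1.316588e-02 mol
Liquid volume V_liq = n * M / rho_liq = 1.316588e-02 * 59.9 / 1.373 = 0.57439 cm^3
Specific pore volume V_pore = V_liq / m_sample = 0.57439 / 4.63
V_pore = 0.1241 cm^3/g

0.1241


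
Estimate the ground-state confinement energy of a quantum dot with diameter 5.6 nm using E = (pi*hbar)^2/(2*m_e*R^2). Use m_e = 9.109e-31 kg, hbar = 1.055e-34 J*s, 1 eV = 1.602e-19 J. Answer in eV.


Radius R = 5.6/2 = 2.8 nm = 2.8e-09 m
E = (pi * 1.055e-34)^2 / (2 * 9.109e-31 * (2.8e-09)^2)
E(J) = 7.69109e-21
E = E(J) / 1.602e-19 = 0.048 eV

0.048


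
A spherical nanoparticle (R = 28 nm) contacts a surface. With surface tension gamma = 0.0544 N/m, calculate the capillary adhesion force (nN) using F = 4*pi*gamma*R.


Convert radius: R = 28 nm = 2.8e-08 m
F = 4 * pi * gamma * R
F = 4 * pi * 0.0544 * 2.8e-08
F = 1.91411e-08 N = 19.1411 nN

19.1411


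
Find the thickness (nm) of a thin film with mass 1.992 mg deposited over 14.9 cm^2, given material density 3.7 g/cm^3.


Convert: m = 1.992 mg = 1.9920e-06 kg, A = 14.9 cm^2 = 1.4900e-03 m^2, rho = 3.7 g/cm^3 = 3700 kg/m^3
t = m / (A * rho)
t = 1.9920e-06 / (1.4900e-03 * 3700)
t = 3.6133e-07 m = 361.3 nm

361.3


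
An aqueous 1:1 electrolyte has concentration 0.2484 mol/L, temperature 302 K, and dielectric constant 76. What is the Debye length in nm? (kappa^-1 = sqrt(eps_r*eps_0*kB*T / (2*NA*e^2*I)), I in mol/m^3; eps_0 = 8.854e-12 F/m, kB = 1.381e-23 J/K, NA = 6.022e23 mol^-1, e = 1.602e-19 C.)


Ionic strength I = 0.2484 * 1^2 * 1000 = 248.4 mol/m^3
kappa^-1 = sqrt(76 * 8.854e-12 * 1.381e-23 * 302 / (2 * 6.022e23 * (1.602e-19)^2 * 248.4))
kappa^-1 = 0.605 nm

0.605


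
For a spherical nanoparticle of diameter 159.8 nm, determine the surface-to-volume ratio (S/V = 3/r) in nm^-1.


Radius r = 159.8/2 = 79.9 nm
S/V = 3 / r = 3 / 79.9
S/V = 0.0375 nm^-1

0.0375


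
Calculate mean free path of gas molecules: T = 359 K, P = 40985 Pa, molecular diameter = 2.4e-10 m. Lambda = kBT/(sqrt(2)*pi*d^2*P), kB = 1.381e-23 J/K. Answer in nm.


Mean free path: lambda = kB*T / (sqrt(2) * pi * d^2 * P)
lambda = 1.381e-23 * 359 / (sqrt(2) * pi * (2.4e-10)^2 * 40985)
lambda = 4.72689e-07 m
lambda = 472.69 nm

472.69


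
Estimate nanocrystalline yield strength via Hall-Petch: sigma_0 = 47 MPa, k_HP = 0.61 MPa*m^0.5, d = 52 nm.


d = 52 nm = 5.2e-08 m
sqrt(d) = 0.0002280351
Hall-Petch contribution = k / sqrt(d) = 0.61 / 0.0002280351 = 2675.0 MPa
sigma = sigma_0 + k/sqrt(d) = 47 + 2675.0 = 2722.0 MPa

2722.0


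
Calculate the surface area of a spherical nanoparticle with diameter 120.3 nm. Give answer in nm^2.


Radius r = 120.3/2 = 60.15 nm
Surface area SA = 4 * pi * r^2
SA = 4 * pi * (60.15)^2
SA = 45465.41 nm^2

45465.41


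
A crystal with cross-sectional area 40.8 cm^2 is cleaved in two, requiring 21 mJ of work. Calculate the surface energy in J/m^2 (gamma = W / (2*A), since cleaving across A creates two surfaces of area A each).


Convert: A = 40.8 cm^2 = 0.00408 m^2, W = 21 mJ = 0.021 J
Cleaving exposes two faces of area A, so total new surface = 2*A and gamma = W / (2*A)
gamma = 0.021 / (2 * 0.00408)
gamma = 2.574 J/m^2

2.574


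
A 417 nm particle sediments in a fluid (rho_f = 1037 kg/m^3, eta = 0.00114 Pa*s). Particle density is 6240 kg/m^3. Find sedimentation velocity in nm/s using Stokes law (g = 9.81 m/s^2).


Radius R = 417/2 nm = 2.085e-07 m
Density difference = 6240 - 1037 = 5203 kg/m^3
v = 2 * R^2 * (rho_p - rho_f) * g / (9 * eta)
v = 2 * (2.085e-07)^2 * 5203 * 9.81 / (9 * 0.00114)
v = 4.32531e-07 m/s = 432.5313 nm/s

432.5313


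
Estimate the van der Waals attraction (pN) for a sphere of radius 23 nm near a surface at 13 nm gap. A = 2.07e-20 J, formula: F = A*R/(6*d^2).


Convert to SI: R = 23 nm = 2.3e-08 m, d = 13 nm = 1.3e-08 m
F = A * R / (6 * d^2)
F = 2.07e-20 * 2.3e-08 / (6 * (1.3e-08)^2)
F = 4.69527e-13 N = 0.47 pN

0.47


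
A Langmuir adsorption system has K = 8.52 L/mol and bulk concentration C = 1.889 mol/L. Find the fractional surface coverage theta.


Langmuir isotherm: theta = K*C / (1 + K*C)
K*C = 8.52 * 1.889 = 16.09428
theta = 16.09428 / (1 + 16.09428) = 16.09428 / 17.09428
theta = 0.9415

0.9415
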